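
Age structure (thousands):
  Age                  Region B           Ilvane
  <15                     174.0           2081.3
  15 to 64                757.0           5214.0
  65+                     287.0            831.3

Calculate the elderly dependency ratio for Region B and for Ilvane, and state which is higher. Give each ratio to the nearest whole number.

Region B: 287.0 / 757.0 × 100 = 38
Ilvane: 831.3 / 5214.0 × 100 = 16

Region B: 38
Ilvane: 16
Higher: Region B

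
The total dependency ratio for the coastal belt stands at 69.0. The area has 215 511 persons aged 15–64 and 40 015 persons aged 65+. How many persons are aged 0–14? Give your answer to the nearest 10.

Aged 0–14: 108 690

Total dependency ratio = (youth + elderly) / working-age × 100
69.0 = (Y + 40 015) / 215 511 × 100
⇒ 108 690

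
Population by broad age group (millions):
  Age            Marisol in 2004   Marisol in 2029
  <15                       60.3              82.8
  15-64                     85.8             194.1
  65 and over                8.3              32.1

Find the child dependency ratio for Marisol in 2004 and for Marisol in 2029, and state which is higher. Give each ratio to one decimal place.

Marisol in 2004: 70.3
Marisol in 2029: 42.7
Higher: Marisol in 2004

Marisol in 2004: 60.3 / 85.8 × 100 = 70.3
Marisol in 2029: 82.8 / 194.1 × 100 = 42.7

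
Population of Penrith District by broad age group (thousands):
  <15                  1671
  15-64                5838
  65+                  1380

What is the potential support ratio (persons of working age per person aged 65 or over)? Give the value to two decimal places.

Potential support ratio = 5838 / 1380 = 4.23

Potential support ratio: 4.23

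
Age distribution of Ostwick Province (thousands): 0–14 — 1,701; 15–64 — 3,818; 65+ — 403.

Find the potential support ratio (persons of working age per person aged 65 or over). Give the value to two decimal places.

Potential support ratio: 9.47

Potential support ratio = 3,818 / 403 = 9.47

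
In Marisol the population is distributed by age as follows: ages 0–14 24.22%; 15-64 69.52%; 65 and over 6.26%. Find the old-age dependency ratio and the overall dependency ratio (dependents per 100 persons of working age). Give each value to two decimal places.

Old-age dependency ratio: 9.00
Total dependency ratio: 43.84

Old-age dependency ratio = 6.26 / 69.52 × 100 = 9.00
Total dependency ratio = (24.22 + 6.26) / 69.52 × 100 = 30.48 / 69.52 × 100 = 43.84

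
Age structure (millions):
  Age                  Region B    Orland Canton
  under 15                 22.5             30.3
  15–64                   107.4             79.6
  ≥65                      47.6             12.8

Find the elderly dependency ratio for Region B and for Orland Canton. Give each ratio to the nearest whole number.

Region B: 47.6 / 107.4 × 100 = 44
Orland Canton: 12.8 / 79.6 × 100 = 16

Region B: 44
Orland Canton: 16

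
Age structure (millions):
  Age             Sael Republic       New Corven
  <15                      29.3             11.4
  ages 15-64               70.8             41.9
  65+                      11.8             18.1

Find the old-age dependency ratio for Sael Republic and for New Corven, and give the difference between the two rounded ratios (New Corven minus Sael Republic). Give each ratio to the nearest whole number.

Sael Republic: 11.8 / 70.8 × 100 = 17
New Corven: 18.1 / 41.9 × 100 = 43

Sael Republic: 17
New Corven: 43
Difference: +26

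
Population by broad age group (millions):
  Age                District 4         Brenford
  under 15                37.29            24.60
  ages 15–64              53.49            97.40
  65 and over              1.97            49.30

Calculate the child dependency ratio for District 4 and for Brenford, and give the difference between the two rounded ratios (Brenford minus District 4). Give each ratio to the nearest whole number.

District 4: 70
Brenford: 25
Difference: -45

District 4: 37.29 / 53.49 × 100 = 70
Brenford: 24.60 / 97.40 × 100 = 25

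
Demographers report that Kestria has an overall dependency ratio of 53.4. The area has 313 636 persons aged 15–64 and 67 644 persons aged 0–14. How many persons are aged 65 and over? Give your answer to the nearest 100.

Total dependency ratio = (youth + elderly) / working-age × 100
53.4 = (67 644 + E) / 313 636 × 100
⇒ 99 800

Aged 65 and over: 99 800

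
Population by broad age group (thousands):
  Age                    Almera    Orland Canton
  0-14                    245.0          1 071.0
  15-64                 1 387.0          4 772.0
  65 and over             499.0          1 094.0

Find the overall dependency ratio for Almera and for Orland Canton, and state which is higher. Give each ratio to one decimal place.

Almera: (245.0 + 499.0) / 1 387.0 × 100 = 744.0 / 1 387.0 × 100 = 53.6
Orland Canton: (1 071.0 + 1 094.0) / 4 772.0 × 100 = 2 165.0 / 4 772.0 × 100 = 45.4

Almera: 53.6
Orland Canton: 45.4
Higher: Almera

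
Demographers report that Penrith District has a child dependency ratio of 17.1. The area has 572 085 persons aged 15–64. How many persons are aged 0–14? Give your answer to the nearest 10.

Aged 0–14: 97 830

Youth dependency ratio = youth / working-age × 100
17.1 = Y / 572 085 × 100
⇒ 97 830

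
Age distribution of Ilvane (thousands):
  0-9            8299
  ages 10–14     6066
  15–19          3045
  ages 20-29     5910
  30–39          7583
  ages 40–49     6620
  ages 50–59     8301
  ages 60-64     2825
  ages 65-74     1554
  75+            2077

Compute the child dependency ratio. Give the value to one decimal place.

0–14: 8299 + 6066 = 14365
15–64: 3045 + 5910 + 7583 + 6620 + 8301 + 2825 = 34284
65+: 1554 + 2077 = 3631
Youth dependency ratio = 14365 / 34284 × 100 = 41.9

Youth dependency ratio: 41.9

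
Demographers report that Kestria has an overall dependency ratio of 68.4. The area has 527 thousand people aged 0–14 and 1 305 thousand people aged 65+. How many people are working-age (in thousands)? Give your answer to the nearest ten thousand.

Working-age: 2 680

Total dependency ratio = (youth + elderly) / working-age × 100
68.4 = (527 + 1 305) / W × 100
⇒ 2 680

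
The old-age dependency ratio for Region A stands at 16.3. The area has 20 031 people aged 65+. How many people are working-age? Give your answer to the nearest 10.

Old-age dependency ratio = elderly / working-age × 100
16.3 = 20 031 / W × 100
⇒ 122 890

Working-age: 122 890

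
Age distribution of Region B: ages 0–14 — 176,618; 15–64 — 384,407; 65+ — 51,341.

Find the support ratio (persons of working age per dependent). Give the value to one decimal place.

Support ratio = 384,407 / (176,618 + 51,341) = 384,407 / 227,959 = 1.7

Support ratio: 1.7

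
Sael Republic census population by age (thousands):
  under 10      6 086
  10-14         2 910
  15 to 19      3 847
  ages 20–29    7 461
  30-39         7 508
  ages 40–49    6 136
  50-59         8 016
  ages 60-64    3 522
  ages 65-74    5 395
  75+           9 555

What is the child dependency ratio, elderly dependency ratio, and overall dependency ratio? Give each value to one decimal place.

0–14: 6 086 + 2 910 = 8 996
15–64: 3 847 + 7 461 + 7 508 + 6 136 + 8 016 + 3 522 = 36 490
65+: 5 395 + 9 555 = 14 950
Youth dependency ratio = 8 996 / 36 490 × 100 = 24.7
Old-age dependency ratio = 14 950 / 36 490 × 100 = 41.0
Total dependency ratio = (8 996 + 14 950) / 36 490 × 100 = 23 946 / 36 490 × 100 = 65.6

Youth dependency ratio: 24.7
Old-age dependency ratio: 41.0
Total dependency ratio: 65.6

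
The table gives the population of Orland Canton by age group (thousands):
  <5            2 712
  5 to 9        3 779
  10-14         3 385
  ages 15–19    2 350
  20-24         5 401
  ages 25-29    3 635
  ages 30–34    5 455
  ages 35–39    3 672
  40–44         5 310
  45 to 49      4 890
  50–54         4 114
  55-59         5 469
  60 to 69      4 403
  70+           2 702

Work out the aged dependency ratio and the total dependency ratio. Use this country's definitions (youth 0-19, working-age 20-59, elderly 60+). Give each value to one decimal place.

Old-age dependency ratio: 18.7
Total dependency ratio: 50.9

0–19: 2 712 + 3 779 + 3 385 + 2 350 = 12 226
20–59: 5 401 + 3 635 + 5 455 + 3 672 + 5 310 + 4 890 + 4 114 + 5 469 = 37 946
60+: 4 403 + 2 702 = 7 105
Old-age dependency ratio = 7 105 / 37 946 × 100 = 18.7
Total dependency ratio = (12 226 + 7 105) / 37 946 × 100 = 19 331 / 37 946 × 100 = 50.9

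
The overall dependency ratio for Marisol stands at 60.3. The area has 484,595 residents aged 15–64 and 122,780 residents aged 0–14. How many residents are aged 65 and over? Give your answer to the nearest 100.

Total dependency ratio = (youth + elderly) / working-age × 100
60.3 = (122,780 + E) / 484,595 × 100
⇒ 169,400

Aged 65 and over: 169,400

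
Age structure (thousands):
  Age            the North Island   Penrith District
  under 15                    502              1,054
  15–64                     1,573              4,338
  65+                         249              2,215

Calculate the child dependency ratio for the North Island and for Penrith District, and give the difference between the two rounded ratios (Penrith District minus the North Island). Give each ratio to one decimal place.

the North Island: 502 / 1,573 × 100 = 31.9
Penrith District: 1,054 / 4,338 × 100 = 24.3

the North Island: 31.9
Penrith District: 24.3
Difference: -7.6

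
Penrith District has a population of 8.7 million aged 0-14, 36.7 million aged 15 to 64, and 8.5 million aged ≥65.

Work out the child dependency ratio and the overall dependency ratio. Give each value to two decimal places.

Youth dependency ratio = 8.7 / 36.7 × 100 = 23.71
Total dependency ratio = (8.7 + 8.5) / 36.7 × 100 = 17.2 / 36.7 × 100 = 46.87

Youth dependency ratio: 23.71
Total dependency ratio: 46.87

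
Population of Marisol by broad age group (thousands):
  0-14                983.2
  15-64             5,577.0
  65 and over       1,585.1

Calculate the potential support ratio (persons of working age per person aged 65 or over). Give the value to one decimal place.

Potential support ratio: 3.5

Potential support ratio = 5,577.0 / 1,585.1 = 3.5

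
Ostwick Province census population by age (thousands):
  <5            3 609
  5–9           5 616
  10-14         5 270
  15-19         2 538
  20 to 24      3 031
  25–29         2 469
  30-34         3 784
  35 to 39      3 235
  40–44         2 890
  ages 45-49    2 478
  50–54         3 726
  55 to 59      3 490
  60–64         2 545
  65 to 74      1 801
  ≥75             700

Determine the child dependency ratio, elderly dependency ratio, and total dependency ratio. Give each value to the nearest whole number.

Youth dependency ratio: 48
Old-age dependency ratio: 8
Total dependency ratio: 56

0–14: 3 609 + 5 616 + 5 270 = 14 495
15–64: 2 538 + 3 031 + 2 469 + 3 784 + 3 235 + 2 890 + 2 478 + 3 726 + 3 490 + 2 545 = 30 186
65+: 1 801 + 700 = 2 501
Youth dependency ratio = 14 495 / 30 186 × 100 = 48
Old-age dependency ratio = 2 501 / 30 186 × 100 = 8
Total dependency ratio = (14 495 + 2 501) / 30 186 × 100 = 16 996 / 30 186 × 100 = 56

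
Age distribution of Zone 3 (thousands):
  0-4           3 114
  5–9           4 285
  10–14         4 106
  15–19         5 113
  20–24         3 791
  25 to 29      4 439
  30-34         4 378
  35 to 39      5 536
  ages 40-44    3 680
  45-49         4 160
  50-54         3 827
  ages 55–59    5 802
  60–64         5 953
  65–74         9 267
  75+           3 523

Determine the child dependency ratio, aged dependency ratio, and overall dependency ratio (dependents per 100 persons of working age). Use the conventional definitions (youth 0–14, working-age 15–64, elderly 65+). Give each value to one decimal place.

Youth dependency ratio: 24.6
Old-age dependency ratio: 27.4
Total dependency ratio: 52.0

0–14: 3 114 + 4 285 + 4 106 = 11 505
15–64: 5 113 + 3 791 + 4 439 + 4 378 + 5 536 + 3 680 + 4 160 + 3 827 + 5 802 + 5 953 = 46 679
65+: 9 267 + 3 523 = 12 790
Youth dependency ratio = 11 505 / 46 679 × 100 = 24.6
Old-age dependency ratio = 12 790 / 46 679 × 100 = 27.4
Total dependency ratio = (11 505 + 12 790) / 46 679 × 100 = 24 295 / 46 679 × 100 = 52.0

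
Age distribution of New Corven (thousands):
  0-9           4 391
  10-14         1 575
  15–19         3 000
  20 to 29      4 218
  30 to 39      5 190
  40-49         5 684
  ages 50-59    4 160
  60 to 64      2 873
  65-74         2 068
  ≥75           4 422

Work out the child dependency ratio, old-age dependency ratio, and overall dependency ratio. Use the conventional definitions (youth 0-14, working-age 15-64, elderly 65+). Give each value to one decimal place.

Youth dependency ratio: 23.7
Old-age dependency ratio: 25.8
Total dependency ratio: 49.6

0–14: 4 391 + 1 575 = 5 966
15–64: 3 000 + 4 218 + 5 190 + 5 684 + 4 160 + 2 873 = 25 125
65+: 2 068 + 4 422 = 6 490
Youth dependency ratio = 5 966 / 25 125 × 100 = 23.7
Old-age dependency ratio = 6 490 / 25 125 × 100 = 25.8
Total dependency ratio = (5 966 + 6 490) / 25 125 × 100 = 12 456 / 25 125 × 100 = 49.6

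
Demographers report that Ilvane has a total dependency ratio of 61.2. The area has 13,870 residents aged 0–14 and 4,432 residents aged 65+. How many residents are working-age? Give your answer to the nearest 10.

Working-age: 29,910

Total dependency ratio = (youth + elderly) / working-age × 100
61.2 = (13,870 + 4,432) / W × 100
⇒ 29,910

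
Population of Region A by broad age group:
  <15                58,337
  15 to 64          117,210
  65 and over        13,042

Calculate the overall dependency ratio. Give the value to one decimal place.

Total dependency ratio: 60.9

Total dependency ratio = (58,337 + 13,042) / 117,210 × 100 = 71,379 / 117,210 × 100 = 60.9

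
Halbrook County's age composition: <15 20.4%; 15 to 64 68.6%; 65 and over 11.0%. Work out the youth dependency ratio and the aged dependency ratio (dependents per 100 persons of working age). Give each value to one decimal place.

Youth dependency ratio = 20.4 / 68.6 × 100 = 29.7
Old-age dependency ratio = 11.0 / 68.6 × 100 = 16.0

Youth dependency ratio: 29.7
Old-age dependency ratio: 16.0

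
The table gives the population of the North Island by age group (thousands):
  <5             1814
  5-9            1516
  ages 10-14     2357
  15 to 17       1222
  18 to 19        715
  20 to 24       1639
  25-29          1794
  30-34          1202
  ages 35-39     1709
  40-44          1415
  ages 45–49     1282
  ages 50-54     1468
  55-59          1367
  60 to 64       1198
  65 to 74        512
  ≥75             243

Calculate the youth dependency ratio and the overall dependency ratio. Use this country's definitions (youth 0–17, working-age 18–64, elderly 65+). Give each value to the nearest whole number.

Youth dependency ratio: 50
Total dependency ratio: 56

0–17: 1814 + 1516 + 2357 + 1222 = 6909
18–64: 715 + 1639 + 1794 + 1202 + 1709 + 1415 + 1282 + 1468 + 1367 + 1198 = 13789
65+: 512 + 243 = 755
Youth dependency ratio = 6909 / 13789 × 100 = 50
Total dependency ratio = (6909 + 755) / 13789 × 100 = 7664 / 13789 × 100 = 56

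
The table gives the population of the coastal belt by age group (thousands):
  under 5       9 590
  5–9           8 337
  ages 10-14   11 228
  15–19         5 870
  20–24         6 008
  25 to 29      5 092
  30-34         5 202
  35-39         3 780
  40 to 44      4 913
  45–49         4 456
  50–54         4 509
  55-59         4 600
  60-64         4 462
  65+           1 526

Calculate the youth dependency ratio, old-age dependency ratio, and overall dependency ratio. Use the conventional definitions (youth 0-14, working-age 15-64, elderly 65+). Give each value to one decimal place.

0–14: 9 590 + 8 337 + 11 228 = 29 155
15–64: 5 870 + 6 008 + 5 092 + 5 202 + 3 780 + 4 913 + 4 456 + 4 509 + 4 600 + 4 462 = 48 892
65+: 1 526
Youth dependency ratio = 29 155 / 48 892 × 100 = 59.6
Old-age dependency ratio = 1 526 / 48 892 × 100 = 3.1
Total dependency ratio = (29 155 + 1 526) / 48 892 × 100 = 30 681 / 48 892 × 100 = 62.8

Youth dependency ratio: 59.6
Old-age dependency ratio: 3.1
Total dependency ratio: 62.8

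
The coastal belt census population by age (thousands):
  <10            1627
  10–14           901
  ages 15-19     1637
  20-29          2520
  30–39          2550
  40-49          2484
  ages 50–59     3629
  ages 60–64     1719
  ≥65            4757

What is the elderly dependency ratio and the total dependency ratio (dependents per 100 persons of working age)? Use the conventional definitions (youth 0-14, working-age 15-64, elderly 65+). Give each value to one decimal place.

0–14: 1627 + 901 = 2528
15–64: 1637 + 2520 + 2550 + 2484 + 3629 + 1719 = 14539
65+: 4757
Old-age dependency ratio = 4757 / 14539 × 100 = 32.7
Total dependency ratio = (2528 + 4757) / 14539 × 100 = 7285 / 14539 × 100 = 50.1

Old-age dependency ratio: 32.7
Total dependency ratio: 50.1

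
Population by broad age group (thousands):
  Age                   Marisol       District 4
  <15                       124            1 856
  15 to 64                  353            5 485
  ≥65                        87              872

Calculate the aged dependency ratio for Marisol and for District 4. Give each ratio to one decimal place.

Marisol: 87 / 353 × 100 = 24.6
District 4: 872 / 5 485 × 100 = 15.9

Marisol: 24.6
District 4: 15.9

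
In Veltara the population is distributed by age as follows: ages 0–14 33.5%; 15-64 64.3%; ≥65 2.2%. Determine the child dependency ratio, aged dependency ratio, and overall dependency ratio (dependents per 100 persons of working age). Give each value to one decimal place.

Youth dependency ratio: 52.1
Old-age dependency ratio: 3.4
Total dependency ratio: 55.5

Youth dependency ratio = 33.5 / 64.3 × 100 = 52.1
Old-age dependency ratio = 2.2 / 64.3 × 100 = 3.4
Total dependency ratio = (33.5 + 2.2) / 64.3 × 100 = 35.7 / 64.3 × 100 = 55.5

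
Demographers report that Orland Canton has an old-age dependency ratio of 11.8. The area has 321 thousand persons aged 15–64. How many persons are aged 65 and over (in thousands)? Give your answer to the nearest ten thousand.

Aged 65 and over: 40

Old-age dependency ratio = elderly / working-age × 100
11.8 = E / 321 × 100
⇒ 40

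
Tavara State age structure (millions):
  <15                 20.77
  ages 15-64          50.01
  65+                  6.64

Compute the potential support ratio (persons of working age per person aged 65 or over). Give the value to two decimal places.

Potential support ratio = 50.01 / 6.64 = 7.53

Potential support ratio: 7.53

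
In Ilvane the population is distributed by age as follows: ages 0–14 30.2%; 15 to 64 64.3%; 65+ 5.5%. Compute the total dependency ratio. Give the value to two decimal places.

Total dependency ratio: 55.52

Total dependency ratio = (30.2 + 5.5) / 64.3 × 100 = 35.7 / 64.3 × 100 = 55.52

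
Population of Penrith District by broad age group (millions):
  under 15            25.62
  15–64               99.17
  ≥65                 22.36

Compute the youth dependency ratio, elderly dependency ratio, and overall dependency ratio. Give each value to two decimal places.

Youth dependency ratio = 25.62 / 99.17 × 100 = 25.83
Old-age dependency ratio = 22.36 / 99.17 × 100 = 22.55
Total dependency ratio = (25.62 + 22.36) / 99.17 × 100 = 47.98 / 99.17 × 100 = 48.38

Youth dependency ratio: 25.83
Old-age dependency ratio: 22.55
Total dependency ratio: 48.38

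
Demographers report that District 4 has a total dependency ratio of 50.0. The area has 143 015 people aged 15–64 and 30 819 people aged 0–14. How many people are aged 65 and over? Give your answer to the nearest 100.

Aged 65 and over: 40 700

Total dependency ratio = (youth + elderly) / working-age × 100
50.0 = (30 819 + E) / 143 015 × 100
⇒ 40 700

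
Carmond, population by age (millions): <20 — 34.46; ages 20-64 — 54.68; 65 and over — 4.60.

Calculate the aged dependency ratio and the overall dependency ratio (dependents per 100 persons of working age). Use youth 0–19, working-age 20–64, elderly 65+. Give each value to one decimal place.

Old-age dependency ratio: 8.4
Total dependency ratio: 71.4

Old-age dependency ratio = 4.60 / 54.68 × 100 = 8.4
Total dependency ratio = (34.46 + 4.60) / 54.68 × 100 = 39.06 / 54.68 × 100 = 71.4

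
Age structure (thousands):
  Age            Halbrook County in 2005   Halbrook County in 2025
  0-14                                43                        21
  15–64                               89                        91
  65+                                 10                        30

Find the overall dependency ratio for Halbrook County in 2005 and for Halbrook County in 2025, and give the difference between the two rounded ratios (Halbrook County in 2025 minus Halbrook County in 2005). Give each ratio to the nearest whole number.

Halbrook County in 2005: (43 + 10) / 89 × 100 = 53 / 89 × 100 = 60
Halbrook County in 2025: (21 + 30) / 91 × 100 = 51 / 91 × 100 = 56

Halbrook County in 2005: 60
Halbrook County in 2025: 56
Difference: -4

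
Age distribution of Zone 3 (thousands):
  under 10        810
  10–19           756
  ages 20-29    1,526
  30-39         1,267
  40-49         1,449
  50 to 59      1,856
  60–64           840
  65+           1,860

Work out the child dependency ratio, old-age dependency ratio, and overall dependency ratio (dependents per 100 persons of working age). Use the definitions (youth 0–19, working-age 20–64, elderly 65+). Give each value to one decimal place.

Youth dependency ratio: 22.6
Old-age dependency ratio: 26.8
Total dependency ratio: 49.4

0–19: 810 + 756 = 1,566
20–64: 1,526 + 1,267 + 1,449 + 1,856 + 840 = 6,938
65+: 1,860
Youth dependency ratio = 1,566 / 6,938 × 100 = 22.6
Old-age dependency ratio = 1,860 / 6,938 × 100 = 26.8
Total dependency ratio = (1,566 + 1,860) / 6,938 × 100 = 3,426 / 6,938 × 100 = 49.4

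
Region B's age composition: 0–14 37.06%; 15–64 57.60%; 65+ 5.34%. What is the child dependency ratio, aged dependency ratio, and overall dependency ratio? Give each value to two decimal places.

Youth dependency ratio: 64.34
Old-age dependency ratio: 9.27
Total dependency ratio: 73.61

Youth dependency ratio = 37.06 / 57.60 × 100 = 64.34
Old-age dependency ratio = 5.34 / 57.60 × 100 = 9.27
Total dependency ratio = (37.06 + 5.34) / 57.60 × 100 = 42.40 / 57.60 × 100 = 73.61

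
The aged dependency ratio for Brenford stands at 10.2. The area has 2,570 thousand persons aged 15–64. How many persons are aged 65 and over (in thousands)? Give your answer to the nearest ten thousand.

Old-age dependency ratio = elderly / working-age × 100
10.2 = E / 2,570 × 100
⇒ 260

Aged 65 and over: 260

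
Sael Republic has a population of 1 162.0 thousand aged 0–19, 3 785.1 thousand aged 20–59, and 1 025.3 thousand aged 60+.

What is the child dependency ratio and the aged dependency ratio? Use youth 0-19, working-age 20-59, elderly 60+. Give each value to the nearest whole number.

Youth dependency ratio = 1 162.0 / 3 785.1 × 100 = 31
Old-age dependency ratio = 1 025.3 / 3 785.1 × 100 = 27

Youth dependency ratio: 31
Old-age dependency ratio: 27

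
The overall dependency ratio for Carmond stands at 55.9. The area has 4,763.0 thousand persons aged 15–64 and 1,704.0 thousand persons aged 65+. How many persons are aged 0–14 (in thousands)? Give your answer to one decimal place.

Aged 0–14: 958.5

Total dependency ratio = (youth + elderly) / working-age × 100
55.9 = (Y + 1,704.0) / 4,763.0 × 100
⇒ 958.5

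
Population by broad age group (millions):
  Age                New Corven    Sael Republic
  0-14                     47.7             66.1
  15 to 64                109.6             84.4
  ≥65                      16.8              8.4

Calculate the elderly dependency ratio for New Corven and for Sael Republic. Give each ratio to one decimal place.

New Corven: 15.3
Sael Republic: 10.0

New Corven: 16.8 / 109.6 × 100 = 15.3
Sael Republic: 8.4 / 84.4 × 100 = 10.0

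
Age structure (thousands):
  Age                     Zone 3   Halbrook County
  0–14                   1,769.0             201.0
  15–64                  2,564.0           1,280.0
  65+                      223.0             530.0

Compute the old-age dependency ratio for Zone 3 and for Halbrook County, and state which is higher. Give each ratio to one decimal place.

Zone 3: 8.7
Halbrook County: 41.4
Higher: Halbrook County

Zone 3: 223.0 / 2,564.0 × 100 = 8.7
Halbrook County: 530.0 / 1,280.0 × 100 = 41.4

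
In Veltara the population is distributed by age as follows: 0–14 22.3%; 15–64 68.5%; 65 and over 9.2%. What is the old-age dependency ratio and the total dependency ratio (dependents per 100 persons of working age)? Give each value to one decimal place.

Old-age dependency ratio = 9.2 / 68.5 × 100 = 13.4
Total dependency ratio = (22.3 + 9.2) / 68.5 × 100 = 31.5 / 68.5 × 100 = 46.0

Old-age dependency ratio: 13.4
Total dependency ratio: 46.0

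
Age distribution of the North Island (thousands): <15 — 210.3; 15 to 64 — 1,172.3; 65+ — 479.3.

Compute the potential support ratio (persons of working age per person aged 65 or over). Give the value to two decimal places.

Potential support ratio: 2.45

Potential support ratio = 1,172.3 / 479.3 = 2.45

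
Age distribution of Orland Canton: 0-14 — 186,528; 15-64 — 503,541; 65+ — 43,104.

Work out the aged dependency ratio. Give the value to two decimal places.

Old-age dependency ratio = 43,104 / 503,541 × 100 = 8.56

Old-age dependency ratio: 8.56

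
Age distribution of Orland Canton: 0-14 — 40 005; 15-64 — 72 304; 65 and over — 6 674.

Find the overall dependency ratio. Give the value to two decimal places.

Total dependency ratio = (40 005 + 6 674) / 72 304 × 100 = 46 679 / 72 304 × 100 = 64.56

Total dependency ratio: 64.56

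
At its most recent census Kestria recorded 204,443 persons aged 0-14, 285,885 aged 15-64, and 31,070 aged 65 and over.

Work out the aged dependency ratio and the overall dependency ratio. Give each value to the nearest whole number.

Old-age dependency ratio = 31,070 / 285,885 × 100 = 11
Total dependency ratio = (204,443 + 31,070) / 285,885 × 100 = 235,513 / 285,885 × 100 = 82

Old-age dependency ratio: 11
Total dependency ratio: 82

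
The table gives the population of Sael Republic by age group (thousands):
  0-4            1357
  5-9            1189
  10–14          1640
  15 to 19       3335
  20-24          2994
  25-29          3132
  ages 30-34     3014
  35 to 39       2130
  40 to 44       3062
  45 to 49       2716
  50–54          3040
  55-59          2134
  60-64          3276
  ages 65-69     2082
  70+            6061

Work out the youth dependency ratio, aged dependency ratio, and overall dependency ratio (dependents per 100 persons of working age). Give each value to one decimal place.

0–14: 1357 + 1189 + 1640 = 4186
15–64: 3335 + 2994 + 3132 + 3014 + 2130 + 3062 + 2716 + 3040 + 2134 + 3276 = 28833
65+: 2082 + 6061 = 8143
Youth dependency ratio = 4186 / 28833 × 100 = 14.5
Old-age dependency ratio = 8143 / 28833 × 100 = 28.2
Total dependency ratio = (4186 + 8143) / 28833 × 100 = 12329 / 28833 × 100 = 42.8

Youth dependency ratio: 14.5
Old-age dependency ratio: 28.2
Total dependency ratio: 42.8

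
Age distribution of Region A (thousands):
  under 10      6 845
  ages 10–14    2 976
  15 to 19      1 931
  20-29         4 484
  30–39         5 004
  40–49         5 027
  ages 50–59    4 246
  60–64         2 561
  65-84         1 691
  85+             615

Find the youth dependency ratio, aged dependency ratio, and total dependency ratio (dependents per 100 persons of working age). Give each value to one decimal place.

Youth dependency ratio: 42.2
Old-age dependency ratio: 9.9
Total dependency ratio: 52.2

0–14: 6 845 + 2 976 = 9 821
15–64: 1 931 + 4 484 + 5 004 + 5 027 + 4 246 + 2 561 = 23 253
65+: 1 691 + 615 = 2 306
Youth dependency ratio = 9 821 / 23 253 × 100 = 42.2
Old-age dependency ratio = 2 306 / 23 253 × 100 = 9.9
Total dependency ratio = (9 821 + 2 306) / 23 253 × 100 = 12 127 / 23 253 × 100 = 52.2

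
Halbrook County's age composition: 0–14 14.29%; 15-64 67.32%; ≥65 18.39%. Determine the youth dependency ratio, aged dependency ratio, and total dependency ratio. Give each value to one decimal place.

Youth dependency ratio = 14.29 / 67.32 × 100 = 21.2
Old-age dependency ratio = 18.39 / 67.32 × 100 = 27.3
Total dependency ratio = (14.29 + 18.39) / 67.32 × 100 = 32.68 / 67.32 × 100 = 48.5

Youth dependency ratio: 21.2
Old-age dependency ratio: 27.3
Total dependency ratio: 48.5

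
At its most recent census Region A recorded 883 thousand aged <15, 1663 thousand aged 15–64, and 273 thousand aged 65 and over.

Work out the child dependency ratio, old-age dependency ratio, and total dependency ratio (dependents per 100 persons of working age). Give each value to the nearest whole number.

Youth dependency ratio: 53
Old-age dependency ratio: 16
Total dependency ratio: 70

Youth dependency ratio = 883 / 1663 × 100 = 53
Old-age dependency ratio = 273 / 1663 × 100 = 16
Total dependency ratio = (883 + 273) / 1663 × 100 = 1156 / 1663 × 100 = 70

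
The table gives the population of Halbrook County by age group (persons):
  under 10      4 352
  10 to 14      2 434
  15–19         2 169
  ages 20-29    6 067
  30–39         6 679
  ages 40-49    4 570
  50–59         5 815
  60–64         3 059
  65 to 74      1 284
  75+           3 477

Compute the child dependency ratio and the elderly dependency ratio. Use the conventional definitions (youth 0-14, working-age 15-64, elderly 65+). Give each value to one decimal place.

0–14: 4 352 + 2 434 = 6 786
15–64: 2 169 + 6 067 + 6 679 + 4 570 + 5 815 + 3 059 = 28 359
65+: 1 284 + 3 477 = 4 761
Youth dependency ratio = 6 786 / 28 359 × 100 = 23.9
Old-age dependency ratio = 4 761 / 28 359 × 100 = 16.8

Youth dependency ratio: 23.9
Old-age dependency ratio: 16.8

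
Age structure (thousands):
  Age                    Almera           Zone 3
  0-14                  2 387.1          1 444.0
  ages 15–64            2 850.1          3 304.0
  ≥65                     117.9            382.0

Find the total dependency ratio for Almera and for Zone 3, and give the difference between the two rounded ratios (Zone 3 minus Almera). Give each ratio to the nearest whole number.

Almera: 88
Zone 3: 55
Difference: -33

Almera: (2 387.1 + 117.9) / 2 850.1 × 100 = 2 505.0 / 2 850.1 × 100 = 88
Zone 3: (1 444.0 + 382.0) / 3 304.0 × 100 = 1 826.0 / 3 304.0 × 100 = 55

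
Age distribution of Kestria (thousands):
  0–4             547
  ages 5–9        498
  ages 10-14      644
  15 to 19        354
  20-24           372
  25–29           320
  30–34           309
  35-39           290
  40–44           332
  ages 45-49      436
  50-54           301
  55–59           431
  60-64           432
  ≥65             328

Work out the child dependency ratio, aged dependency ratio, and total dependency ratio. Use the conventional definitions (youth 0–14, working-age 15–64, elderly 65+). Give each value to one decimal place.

Youth dependency ratio: 47.2
Old-age dependency ratio: 9.2
Total dependency ratio: 56.4

0–14: 547 + 498 + 644 = 1,689
15–64: 354 + 372 + 320 + 309 + 290 + 332 + 436 + 301 + 431 + 432 = 3,577
65+: 328
Youth dependency ratio = 1,689 / 3,577 × 100 = 47.2
Old-age dependency ratio = 328 / 3,577 × 100 = 9.2
Total dependency ratio = (1,689 + 328) / 3,577 × 100 = 2,017 / 3,577 × 100 = 56.4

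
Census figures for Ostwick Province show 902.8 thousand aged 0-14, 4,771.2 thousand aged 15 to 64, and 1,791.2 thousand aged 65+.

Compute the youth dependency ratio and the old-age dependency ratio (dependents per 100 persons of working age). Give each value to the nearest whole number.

Youth dependency ratio = 902.8 / 4,771.2 × 100 = 19
Old-age dependency ratio = 1,791.2 / 4,771.2 × 100 = 38

Youth dependency ratio: 19
Old-age dependency ratio: 38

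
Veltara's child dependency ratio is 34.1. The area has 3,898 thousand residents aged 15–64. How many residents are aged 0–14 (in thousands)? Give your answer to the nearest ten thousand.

Youth dependency ratio = youth / working-age × 100
34.1 = Y / 3,898 × 100
⇒ 1,330

Aged 0–14: 1,330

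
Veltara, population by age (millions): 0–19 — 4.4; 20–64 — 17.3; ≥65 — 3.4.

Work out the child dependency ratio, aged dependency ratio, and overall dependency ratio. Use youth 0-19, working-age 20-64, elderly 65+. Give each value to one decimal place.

Youth dependency ratio: 25.4
Old-age dependency ratio: 19.7
Total dependency ratio: 45.1

Youth dependency ratio = 4.4 / 17.3 × 100 = 25.4
Old-age dependency ratio = 3.4 / 17.3 × 100 = 19.7
Total dependency ratio = (4.4 + 3.4) / 17.3 × 100 = 7.8 / 17.3 × 100 = 45.1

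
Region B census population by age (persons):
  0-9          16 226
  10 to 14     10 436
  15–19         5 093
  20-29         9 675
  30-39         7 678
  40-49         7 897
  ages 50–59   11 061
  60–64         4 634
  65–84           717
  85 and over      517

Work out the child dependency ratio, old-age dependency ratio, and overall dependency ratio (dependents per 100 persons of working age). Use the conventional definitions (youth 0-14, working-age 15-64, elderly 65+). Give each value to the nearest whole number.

Youth dependency ratio: 58
Old-age dependency ratio: 3
Total dependency ratio: 61

0–14: 16 226 + 10 436 = 26 662
15–64: 5 093 + 9 675 + 7 678 + 7 897 + 11 061 + 4 634 = 46 038
65+: 717 + 517 = 1 234
Youth dependency ratio = 26 662 / 46 038 × 100 = 58
Old-age dependency ratio = 1 234 / 46 038 × 100 = 3
Total dependency ratio = (26 662 + 1 234) / 46 038 × 100 = 27 896 / 46 038 × 100 = 61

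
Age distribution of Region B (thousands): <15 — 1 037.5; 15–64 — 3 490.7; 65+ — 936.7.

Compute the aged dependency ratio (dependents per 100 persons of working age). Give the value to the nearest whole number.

Old-age dependency ratio: 27

Old-age dependency ratio = 936.7 / 3 490.7 × 100 = 27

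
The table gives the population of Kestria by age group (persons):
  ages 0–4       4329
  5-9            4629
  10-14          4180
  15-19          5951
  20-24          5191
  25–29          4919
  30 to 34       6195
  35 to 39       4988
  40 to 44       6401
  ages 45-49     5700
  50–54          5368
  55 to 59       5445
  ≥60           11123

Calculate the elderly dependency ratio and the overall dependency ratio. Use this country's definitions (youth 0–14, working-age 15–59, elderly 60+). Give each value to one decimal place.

Old-age dependency ratio: 22.2
Total dependency ratio: 48.4

0–14: 4329 + 4629 + 4180 = 13138
15–59: 5951 + 5191 + 4919 + 6195 + 4988 + 6401 + 5700 + 5368 + 5445 = 50158
60+: 11123
Old-age dependency ratio = 11123 / 50158 × 100 = 22.2
Total dependency ratio = (13138 + 11123) / 50158 × 100 = 24261 / 50158 × 100 = 48.4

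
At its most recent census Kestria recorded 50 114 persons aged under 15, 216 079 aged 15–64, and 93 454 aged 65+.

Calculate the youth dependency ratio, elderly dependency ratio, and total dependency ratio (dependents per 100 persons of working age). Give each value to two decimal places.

Youth dependency ratio = 50 114 / 216 079 × 100 = 23.19
Old-age dependency ratio = 93 454 / 216 079 × 100 = 43.25
Total dependency ratio = (50 114 + 93 454) / 216 079 × 100 = 143 568 / 216 079 × 100 = 66.44

Youth dependency ratio: 23.19
Old-age dependency ratio: 43.25
Total dependency ratio: 66.44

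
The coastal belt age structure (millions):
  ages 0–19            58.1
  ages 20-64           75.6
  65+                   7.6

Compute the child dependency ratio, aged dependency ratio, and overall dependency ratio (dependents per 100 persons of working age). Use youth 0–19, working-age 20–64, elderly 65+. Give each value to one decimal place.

Youth dependency ratio = 58.1 / 75.6 × 100 = 76.9
Old-age dependency ratio = 7.6 / 75.6 × 100 = 10.1
Total dependency ratio = (58.1 + 7.6) / 75.6 × 100 = 65.7 / 75.6 × 100 = 86.9

Youth dependency ratio: 76.9
Old-age dependency ratio: 10.1
Total dependency ratio: 86.9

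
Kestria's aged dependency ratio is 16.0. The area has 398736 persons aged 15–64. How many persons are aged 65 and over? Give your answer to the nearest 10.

Aged 65 and over: 63800

Old-age dependency ratio = elderly / working-age × 100
16.0 = E / 398736 × 100
⇒ 63800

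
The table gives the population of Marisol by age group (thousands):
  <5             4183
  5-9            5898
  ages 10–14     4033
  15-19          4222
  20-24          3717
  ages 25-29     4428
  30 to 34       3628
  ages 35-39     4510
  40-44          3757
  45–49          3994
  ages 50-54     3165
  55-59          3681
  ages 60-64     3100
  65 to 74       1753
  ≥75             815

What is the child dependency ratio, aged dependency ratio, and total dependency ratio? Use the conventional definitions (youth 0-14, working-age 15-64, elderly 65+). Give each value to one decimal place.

Youth dependency ratio: 36.9
Old-age dependency ratio: 6.7
Total dependency ratio: 43.7

0–14: 4183 + 5898 + 4033 = 14114
15–64: 4222 + 3717 + 4428 + 3628 + 4510 + 3757 + 3994 + 3165 + 3681 + 3100 = 38202
65+: 1753 + 815 = 2568
Youth dependency ratio = 14114 / 38202 × 100 = 36.9
Old-age dependency ratio = 2568 / 38202 × 100 = 6.7
Total dependency ratio = (14114 + 2568) / 38202 × 100 = 16682 / 38202 × 100 = 43.7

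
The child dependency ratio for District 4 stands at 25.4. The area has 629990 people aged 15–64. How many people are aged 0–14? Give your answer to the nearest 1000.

Aged 0–14: 160000

Youth dependency ratio = youth / working-age × 100
25.4 = Y / 629990 × 100
⇒ 160000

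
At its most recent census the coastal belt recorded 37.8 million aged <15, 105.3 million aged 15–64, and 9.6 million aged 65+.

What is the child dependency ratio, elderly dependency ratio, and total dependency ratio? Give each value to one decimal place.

Youth dependency ratio: 35.9
Old-age dependency ratio: 9.1
Total dependency ratio: 45.0

Youth dependency ratio = 37.8 / 105.3 × 100 = 35.9
Old-age dependency ratio = 9.6 / 105.3 × 100 = 9.1
Total dependency ratio = (37.8 + 9.6) / 105.3 × 100 = 47.4 / 105.3 × 100 = 45.0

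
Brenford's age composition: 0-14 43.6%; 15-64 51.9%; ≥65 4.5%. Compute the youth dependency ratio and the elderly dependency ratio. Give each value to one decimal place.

Youth dependency ratio: 84.0
Old-age dependency ratio: 8.7

Youth dependency ratio = 43.6 / 51.9 × 100 = 84.0
Old-age dependency ratio = 4.5 / 51.9 × 100 = 8.7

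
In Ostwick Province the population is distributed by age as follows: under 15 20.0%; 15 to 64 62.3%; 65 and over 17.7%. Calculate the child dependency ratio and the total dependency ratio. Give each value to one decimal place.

Youth dependency ratio = 20.0 / 62.3 × 100 = 32.1
Total dependency ratio = (20.0 + 17.7) / 62.3 × 100 = 37.7 / 62.3 × 100 = 60.5

Youth dependency ratio: 32.1
Total dependency ratio: 60.5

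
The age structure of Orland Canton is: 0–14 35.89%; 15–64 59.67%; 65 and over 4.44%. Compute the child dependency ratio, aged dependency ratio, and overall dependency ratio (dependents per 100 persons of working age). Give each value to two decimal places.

Youth dependency ratio: 60.15
Old-age dependency ratio: 7.44
Total dependency ratio: 67.59

Youth dependency ratio = 35.89 / 59.67 × 100 = 60.15
Old-age dependency ratio = 4.44 / 59.67 × 100 = 7.44
Total dependency ratio = (35.89 + 4.44) / 59.67 × 100 = 40.33 / 59.67 × 100 = 67.59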